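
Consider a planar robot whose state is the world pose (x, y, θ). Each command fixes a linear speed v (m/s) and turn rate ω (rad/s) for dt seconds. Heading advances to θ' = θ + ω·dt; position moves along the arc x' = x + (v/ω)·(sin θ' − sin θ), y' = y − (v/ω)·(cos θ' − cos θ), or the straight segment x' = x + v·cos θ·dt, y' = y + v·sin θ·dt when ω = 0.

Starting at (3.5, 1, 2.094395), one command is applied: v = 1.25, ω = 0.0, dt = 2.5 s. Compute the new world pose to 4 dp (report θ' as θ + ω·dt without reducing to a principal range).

(1.9375, 3.7063, 2.0944)

θ' = 2.0944 + 0.0·2.5 = 2.0944
ω = 0 → straight: x' = 3.5 + 1.25·cos(2.0944)·2.5 = 1.9375
y' = 1 + 1.25·sin(2.0944)·2.5 = 3.7063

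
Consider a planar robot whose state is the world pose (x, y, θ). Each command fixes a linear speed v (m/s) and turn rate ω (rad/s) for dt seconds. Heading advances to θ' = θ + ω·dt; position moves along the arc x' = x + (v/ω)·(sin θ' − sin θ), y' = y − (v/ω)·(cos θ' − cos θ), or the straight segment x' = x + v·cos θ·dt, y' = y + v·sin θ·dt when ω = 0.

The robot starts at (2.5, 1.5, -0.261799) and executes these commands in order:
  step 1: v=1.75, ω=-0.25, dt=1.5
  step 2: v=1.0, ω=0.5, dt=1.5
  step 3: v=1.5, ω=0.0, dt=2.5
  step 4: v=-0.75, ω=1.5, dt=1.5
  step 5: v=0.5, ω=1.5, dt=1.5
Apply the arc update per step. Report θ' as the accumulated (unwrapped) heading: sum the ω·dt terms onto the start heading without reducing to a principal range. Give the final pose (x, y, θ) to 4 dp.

step 1: θ'=-0.6368 (R=-7.0000) → pose (4.8506, 0.3665, -0.6368)
step 2: θ'=0.1132 (R=2.0000) → pose (6.2658, -0.0127, 0.1132)
step 3: θ'=0.1132 (straight) → pose (9.9918, 0.4109, 0.1132)
step 4: θ'=2.3632 (R=-0.5000) → pose (9.6972, -0.4419, 2.3632)
step 5: θ'=4.6132 (R=0.3333) → pose (9.1315, -0.6462, 4.6132)

(9.1315, -0.6462, 4.6132)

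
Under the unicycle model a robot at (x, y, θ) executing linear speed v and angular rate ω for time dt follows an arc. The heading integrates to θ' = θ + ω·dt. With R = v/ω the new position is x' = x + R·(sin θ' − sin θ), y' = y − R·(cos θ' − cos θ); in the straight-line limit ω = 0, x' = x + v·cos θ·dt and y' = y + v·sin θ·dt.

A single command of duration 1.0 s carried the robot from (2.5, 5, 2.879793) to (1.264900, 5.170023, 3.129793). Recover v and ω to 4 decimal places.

Δθ = 3.129793 − 2.879793 = 0.250000
ω = Δθ/dt = 0.250000/1.0 = 0.2500
R = Δx/(sin θ' − sin θ) = 5.0000
v = R·ω = 5.0000·0.2500 = 1.2500

v = 1.2500, ω = 0.2500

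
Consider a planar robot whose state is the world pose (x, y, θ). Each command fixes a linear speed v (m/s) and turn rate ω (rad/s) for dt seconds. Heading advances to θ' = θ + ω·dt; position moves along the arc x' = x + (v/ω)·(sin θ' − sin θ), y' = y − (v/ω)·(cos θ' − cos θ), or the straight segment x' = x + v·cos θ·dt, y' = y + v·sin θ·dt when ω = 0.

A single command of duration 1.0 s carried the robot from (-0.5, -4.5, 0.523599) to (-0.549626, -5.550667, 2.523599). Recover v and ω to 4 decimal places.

Δθ = 2.523599 − 0.523599 = 2.000000
ω = Δθ/dt = 2.000000/1.0 = 2.0000
R = −Δy/(cos θ' − cos θ) = -0.6250
v = R·ω = -0.6250·2.0000 = -1.2500

v = -1.2500, ω = 2.0000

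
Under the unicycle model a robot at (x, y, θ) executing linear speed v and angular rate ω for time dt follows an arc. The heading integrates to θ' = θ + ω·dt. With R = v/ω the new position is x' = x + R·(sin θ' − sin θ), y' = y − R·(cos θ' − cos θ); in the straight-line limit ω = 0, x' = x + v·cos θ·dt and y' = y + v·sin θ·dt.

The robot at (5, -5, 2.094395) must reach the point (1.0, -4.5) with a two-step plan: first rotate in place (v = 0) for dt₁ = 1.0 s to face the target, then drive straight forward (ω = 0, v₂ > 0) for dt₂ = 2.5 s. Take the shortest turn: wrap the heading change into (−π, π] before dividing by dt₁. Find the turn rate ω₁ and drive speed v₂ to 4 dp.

ω₁ = 0.9228, v₂ = 1.6125

heading to target = atan2(-4.5−-5, 1−5) = 3.0172
Δθ = wrap(3.0172 − 2.0944) = 0.9228; ω₁ = Δθ/dt₁ = 0.9228
distance = √((1−5)² + (-4.5−-5)²) = 4.0311; v₂ = distance/dt₂ = 1.6125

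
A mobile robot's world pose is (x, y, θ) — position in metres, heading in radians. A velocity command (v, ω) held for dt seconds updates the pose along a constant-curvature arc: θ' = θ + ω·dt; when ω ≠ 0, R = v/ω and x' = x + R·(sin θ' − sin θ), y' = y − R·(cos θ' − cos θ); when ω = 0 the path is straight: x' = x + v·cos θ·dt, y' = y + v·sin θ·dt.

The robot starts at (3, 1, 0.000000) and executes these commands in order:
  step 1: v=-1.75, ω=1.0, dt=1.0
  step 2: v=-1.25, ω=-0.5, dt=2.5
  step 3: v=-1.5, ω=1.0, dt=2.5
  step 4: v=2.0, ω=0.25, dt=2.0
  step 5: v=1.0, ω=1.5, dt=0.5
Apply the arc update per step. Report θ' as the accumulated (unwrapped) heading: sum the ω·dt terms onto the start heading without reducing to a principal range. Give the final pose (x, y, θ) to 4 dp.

step 1: θ'=1.0000 (R=-1.7500) → pose (1.5274, 0.1955, 1.0000)
step 2: θ'=-0.2500 (R=2.5000) → pose (-1.1948, -0.8760, -0.2500)
step 3: θ'=2.2500 (R=-1.5000) → pose (-2.7330, -3.2716, 2.2500)
step 4: θ'=2.7500 (R=8.0000) → pose (-5.9043, -0.9026, 2.7500)
step 5: θ'=3.5000 (R=0.6667) → pose (-6.3926, -0.8945, 3.5000)

(-6.3926, -0.8945, 3.5000)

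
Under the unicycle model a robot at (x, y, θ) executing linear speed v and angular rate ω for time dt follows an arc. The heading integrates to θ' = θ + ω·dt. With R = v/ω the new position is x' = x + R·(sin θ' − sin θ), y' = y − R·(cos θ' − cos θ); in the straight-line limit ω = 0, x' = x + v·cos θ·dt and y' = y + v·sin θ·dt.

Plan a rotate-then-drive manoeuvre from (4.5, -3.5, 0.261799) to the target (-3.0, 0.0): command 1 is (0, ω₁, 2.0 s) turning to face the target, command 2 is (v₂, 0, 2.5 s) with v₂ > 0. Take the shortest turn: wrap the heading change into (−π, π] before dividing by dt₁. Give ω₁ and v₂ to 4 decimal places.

heading to target = atan2(0−-3.5, -3−4.5) = 2.7050
Δθ = wrap(2.7050 − 0.2618) = 2.4432; ω₁ = Δθ/dt₁ = 1.2216
distance = √((-3−4.5)² + (0−-3.5)²) = 8.2765; v₂ = distance/dt₂ = 3.3106

ω₁ = 1.2216, v₂ = 3.3106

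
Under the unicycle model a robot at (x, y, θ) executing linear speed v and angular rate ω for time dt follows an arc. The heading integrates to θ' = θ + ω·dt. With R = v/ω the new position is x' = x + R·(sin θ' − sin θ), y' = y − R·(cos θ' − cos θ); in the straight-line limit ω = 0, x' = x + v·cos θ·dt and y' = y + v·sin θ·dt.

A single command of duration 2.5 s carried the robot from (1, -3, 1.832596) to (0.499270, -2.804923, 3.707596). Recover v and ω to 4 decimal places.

v = 0.2500, ω = 0.7500

Δθ = 3.707596 − 1.832596 = 1.875000
ω = Δθ/dt = 1.875000/2.5 = 0.7500
R = Δx/(sin θ' − sin θ) = 0.3333
v = R·ω = 0.3333·0.7500 = 0.2500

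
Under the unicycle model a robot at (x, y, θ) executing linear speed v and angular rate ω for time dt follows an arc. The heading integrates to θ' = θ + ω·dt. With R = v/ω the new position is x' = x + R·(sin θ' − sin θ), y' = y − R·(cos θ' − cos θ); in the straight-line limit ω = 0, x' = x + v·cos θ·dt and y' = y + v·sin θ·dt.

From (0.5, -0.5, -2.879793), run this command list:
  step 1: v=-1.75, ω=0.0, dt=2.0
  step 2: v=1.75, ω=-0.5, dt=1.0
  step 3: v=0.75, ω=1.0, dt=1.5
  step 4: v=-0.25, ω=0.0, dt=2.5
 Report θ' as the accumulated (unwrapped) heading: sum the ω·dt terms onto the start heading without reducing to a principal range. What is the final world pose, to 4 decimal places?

(1.4477, 0.4801, -1.8798)

step 1: θ'=-2.8798 (straight) → pose (3.8807, 0.4059, -2.8798)
step 2: θ'=-3.3798 (R=-3.5000) → pose (2.1490, 0.3854, -3.3798)
step 3: θ'=-1.8798 (R=0.7500) → pose (1.2576, -0.1153, -1.8798)
step 4: θ'=-1.8798 (straight) → pose (1.4477, 0.4801, -1.8798)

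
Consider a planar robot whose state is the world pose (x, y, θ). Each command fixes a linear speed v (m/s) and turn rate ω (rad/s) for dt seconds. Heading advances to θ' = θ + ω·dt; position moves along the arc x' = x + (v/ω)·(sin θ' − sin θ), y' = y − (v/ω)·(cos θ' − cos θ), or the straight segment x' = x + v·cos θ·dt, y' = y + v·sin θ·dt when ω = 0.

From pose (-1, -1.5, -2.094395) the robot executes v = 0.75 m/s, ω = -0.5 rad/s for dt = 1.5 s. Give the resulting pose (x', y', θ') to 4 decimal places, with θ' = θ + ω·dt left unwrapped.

(-1.8598, -2.1842, -2.8444)

θ' = -2.0944 + -0.5·1.5 = -2.8444
R = v/ω = 0.75/-0.5 = -1.5000
x' = -1 + -1.5000·(sin -2.8444 − sin -2.0944) = -1.8598
y' = -1.5 − -1.5000·(cos -2.8444 − cos -2.0944) = -2.1842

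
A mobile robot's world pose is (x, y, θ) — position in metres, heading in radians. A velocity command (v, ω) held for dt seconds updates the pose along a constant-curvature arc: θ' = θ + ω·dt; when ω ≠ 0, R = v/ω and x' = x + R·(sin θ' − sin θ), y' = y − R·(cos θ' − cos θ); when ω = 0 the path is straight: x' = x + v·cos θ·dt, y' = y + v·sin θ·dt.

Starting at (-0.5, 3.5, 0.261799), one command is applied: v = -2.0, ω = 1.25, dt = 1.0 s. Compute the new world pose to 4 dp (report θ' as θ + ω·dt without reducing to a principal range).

(-1.6831, 2.0489, 1.5118)

θ' = 0.2618 + 1.25·1.0 = 1.5118
R = v/ω = -2.0/1.25 = -1.6000
x' = -0.5 + -1.6000·(sin 1.5118 − sin 0.2618) = -1.6831
y' = 3.5 − -1.6000·(cos 1.5118 − cos 0.2618) = 2.0489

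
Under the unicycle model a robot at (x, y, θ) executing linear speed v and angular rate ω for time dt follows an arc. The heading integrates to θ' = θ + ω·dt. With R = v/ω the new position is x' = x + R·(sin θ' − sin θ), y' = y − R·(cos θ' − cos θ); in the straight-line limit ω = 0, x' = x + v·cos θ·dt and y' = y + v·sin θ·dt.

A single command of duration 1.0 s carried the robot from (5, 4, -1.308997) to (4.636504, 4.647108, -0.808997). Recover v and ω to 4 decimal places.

v = -0.7500, ω = 0.5000

Δθ = -0.808997 − -1.308997 = 0.500000
ω = Δθ/dt = 0.500000/1.0 = 0.5000
R = −Δy/(cos θ' − cos θ) = -1.5000
v = R·ω = -1.5000·0.5000 = -0.7500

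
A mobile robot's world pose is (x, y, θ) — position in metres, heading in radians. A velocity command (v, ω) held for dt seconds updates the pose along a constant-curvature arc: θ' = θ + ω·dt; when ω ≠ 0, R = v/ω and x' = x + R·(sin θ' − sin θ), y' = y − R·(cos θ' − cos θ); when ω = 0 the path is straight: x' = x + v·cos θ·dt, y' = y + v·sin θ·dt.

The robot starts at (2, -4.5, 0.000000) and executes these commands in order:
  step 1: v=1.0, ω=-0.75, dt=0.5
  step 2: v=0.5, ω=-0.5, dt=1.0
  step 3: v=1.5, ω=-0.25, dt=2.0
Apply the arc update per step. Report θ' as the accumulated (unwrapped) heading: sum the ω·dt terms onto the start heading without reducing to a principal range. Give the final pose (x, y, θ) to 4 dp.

step 1: θ'=-0.3750 (R=-1.3333) → pose (2.4884, -4.5927, -0.3750)
step 2: θ'=-0.8750 (R=-1.0000) → pose (2.8896, -4.8822, -0.8750)
step 3: θ'=-1.3750 (R=-6.0000) → pose (4.1697, -7.5609, -1.3750)

(4.1697, -7.5609, -1.3750)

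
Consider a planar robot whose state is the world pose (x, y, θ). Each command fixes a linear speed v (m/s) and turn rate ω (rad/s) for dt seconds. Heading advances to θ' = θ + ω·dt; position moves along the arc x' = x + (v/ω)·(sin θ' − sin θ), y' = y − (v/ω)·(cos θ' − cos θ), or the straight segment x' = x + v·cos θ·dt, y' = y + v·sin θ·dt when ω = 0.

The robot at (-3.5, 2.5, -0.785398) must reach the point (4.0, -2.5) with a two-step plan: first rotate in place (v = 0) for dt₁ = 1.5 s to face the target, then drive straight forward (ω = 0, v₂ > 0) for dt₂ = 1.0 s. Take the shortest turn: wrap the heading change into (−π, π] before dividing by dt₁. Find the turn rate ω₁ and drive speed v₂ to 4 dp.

ω₁ = 0.1316, v₂ = 9.0139

heading to target = atan2(-2.5−2.5, 4−-3.5) = -0.5880
Δθ = wrap(-0.5880 − -0.7854) = 0.1974; ω₁ = Δθ/dt₁ = 0.1316
distance = √((4−-3.5)² + (-2.5−2.5)²) = 9.0139; v₂ = distance/dt₂ = 9.0139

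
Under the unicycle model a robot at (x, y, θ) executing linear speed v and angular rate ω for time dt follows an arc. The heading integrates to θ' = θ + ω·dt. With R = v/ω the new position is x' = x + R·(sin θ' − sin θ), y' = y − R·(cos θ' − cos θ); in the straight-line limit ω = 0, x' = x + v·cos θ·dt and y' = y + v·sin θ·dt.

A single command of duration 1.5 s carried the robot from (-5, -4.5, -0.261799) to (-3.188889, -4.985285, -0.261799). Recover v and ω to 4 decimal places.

Δθ = -0.261799 − -0.261799 = 0.000000
ω = Δθ/dt = 0.000000/1.5 = 0.0000
ω = 0 → v = (Δx·cos θ + Δy·sin θ)/dt = 1.2500

v = 1.2500, ω = 0.0000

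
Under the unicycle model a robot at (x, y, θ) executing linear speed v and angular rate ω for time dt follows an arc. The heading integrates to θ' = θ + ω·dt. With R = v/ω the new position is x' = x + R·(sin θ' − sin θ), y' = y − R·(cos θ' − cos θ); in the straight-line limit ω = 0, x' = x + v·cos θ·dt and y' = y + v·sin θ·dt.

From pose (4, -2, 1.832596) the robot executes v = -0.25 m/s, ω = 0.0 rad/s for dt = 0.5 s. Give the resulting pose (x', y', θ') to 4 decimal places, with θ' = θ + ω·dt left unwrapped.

θ' = 1.8326 + 0.0·0.5 = 1.8326
ω = 0 → straight: x' = 4 + -0.25·cos(1.8326)·0.5 = 4.0324
y' = -2 + -0.25·sin(1.8326)·0.5 = -2.1207

(4.0324, -2.1207, 1.8326)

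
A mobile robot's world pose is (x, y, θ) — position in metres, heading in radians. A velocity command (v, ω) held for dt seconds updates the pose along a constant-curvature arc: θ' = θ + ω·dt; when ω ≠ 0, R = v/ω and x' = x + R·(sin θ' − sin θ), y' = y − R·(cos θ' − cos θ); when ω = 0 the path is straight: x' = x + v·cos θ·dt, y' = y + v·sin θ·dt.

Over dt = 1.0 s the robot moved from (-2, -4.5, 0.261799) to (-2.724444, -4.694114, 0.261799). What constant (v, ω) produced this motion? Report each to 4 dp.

Δθ = 0.261799 − 0.261799 = 0.000000
ω = Δθ/dt = 0.000000/1.0 = 0.0000
ω = 0 → v = (Δx·cos θ + Δy·sin θ)/dt = -0.7500

v = -0.7500, ω = 0.0000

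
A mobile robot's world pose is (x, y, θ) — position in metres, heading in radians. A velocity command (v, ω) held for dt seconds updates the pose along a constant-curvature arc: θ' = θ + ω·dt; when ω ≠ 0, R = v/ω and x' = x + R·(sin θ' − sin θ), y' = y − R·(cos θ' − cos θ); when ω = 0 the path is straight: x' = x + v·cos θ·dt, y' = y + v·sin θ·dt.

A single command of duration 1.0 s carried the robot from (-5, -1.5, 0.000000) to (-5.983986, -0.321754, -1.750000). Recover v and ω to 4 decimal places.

v = -1.7500, ω = -1.7500

Δθ = -1.750000 − 0.000000 = -1.750000
ω = Δθ/dt = -1.750000/1.0 = -1.7500
R = −Δy/(cos θ' − cos θ) = 1.0000
v = R·ω = 1.0000·-1.7500 = -1.7500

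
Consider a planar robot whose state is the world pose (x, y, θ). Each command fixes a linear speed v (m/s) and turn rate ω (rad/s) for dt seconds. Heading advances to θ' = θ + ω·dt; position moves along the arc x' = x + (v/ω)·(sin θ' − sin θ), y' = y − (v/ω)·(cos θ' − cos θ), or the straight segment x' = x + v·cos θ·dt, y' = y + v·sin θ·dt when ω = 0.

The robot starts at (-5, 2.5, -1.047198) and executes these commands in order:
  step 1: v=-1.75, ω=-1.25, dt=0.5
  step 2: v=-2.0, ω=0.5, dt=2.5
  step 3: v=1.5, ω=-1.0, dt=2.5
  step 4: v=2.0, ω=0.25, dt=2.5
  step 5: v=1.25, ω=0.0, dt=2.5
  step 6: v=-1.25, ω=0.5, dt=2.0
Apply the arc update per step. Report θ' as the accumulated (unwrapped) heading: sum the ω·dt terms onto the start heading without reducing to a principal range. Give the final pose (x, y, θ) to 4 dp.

(-13.5859, 2.0681, -1.2972)

step 1: θ'=-1.6722 (R=1.4000) → pose (-5.1804, 3.3417, -1.6722)
step 2: θ'=-0.4222 (R=-4.0000) → pose (-7.5208, 7.3954, -0.4222)
step 3: θ'=-2.9222 (R=-1.5000) → pose (-7.8090, 4.5631, -2.9222)
step 4: θ'=-2.2972 (R=8.0000) → pose (-12.0484, 2.0683, -2.2972)
step 5: θ'=-2.2972 (straight) → pose (-14.1240, -0.2679, -2.2972)
step 6: θ'=-1.2972 (R=-2.5000) → pose (-13.5859, 2.0681, -1.2972)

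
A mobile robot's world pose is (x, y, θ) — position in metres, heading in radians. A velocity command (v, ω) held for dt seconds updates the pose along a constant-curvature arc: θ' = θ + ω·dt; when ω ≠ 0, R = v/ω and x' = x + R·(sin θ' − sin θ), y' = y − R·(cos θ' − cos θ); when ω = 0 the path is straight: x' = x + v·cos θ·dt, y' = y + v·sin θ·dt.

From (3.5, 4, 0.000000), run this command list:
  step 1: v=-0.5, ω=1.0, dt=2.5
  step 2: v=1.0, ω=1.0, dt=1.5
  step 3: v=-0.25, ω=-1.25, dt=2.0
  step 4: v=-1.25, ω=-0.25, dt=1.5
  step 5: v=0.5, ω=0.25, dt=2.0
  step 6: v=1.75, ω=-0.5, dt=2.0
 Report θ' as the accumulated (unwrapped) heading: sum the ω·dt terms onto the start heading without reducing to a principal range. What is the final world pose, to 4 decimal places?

(3.3598, 5.0036, 0.6250)

step 1: θ'=2.5000 (R=-0.5000) → pose (3.2008, 3.0994, 2.5000)
step 2: θ'=4.0000 (R=1.0000) → pose (1.8455, 2.9519, 4.0000)
step 3: θ'=1.5000 (R=0.2000) → pose (2.1963, 2.8071, 1.5000)
step 4: θ'=1.1250 (R=5.0000) → pose (1.7202, 1.0049, 1.1250)
step 5: θ'=1.6250 (R=2.0000) → pose (1.9127, 1.9756, 1.6250)
step 6: θ'=0.6250 (R=-3.5000) → pose (3.3598, 5.0036, 0.6250)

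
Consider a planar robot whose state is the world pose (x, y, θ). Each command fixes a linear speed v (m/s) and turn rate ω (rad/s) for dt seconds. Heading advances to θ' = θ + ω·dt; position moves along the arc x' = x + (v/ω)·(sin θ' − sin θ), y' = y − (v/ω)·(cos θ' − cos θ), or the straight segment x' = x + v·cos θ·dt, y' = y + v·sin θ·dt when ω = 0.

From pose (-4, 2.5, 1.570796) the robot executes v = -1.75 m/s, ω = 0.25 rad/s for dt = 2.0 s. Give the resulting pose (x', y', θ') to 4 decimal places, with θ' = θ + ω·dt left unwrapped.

θ' = 1.5708 + 0.25·2.0 = 2.0708
R = v/ω = -1.75/0.25 = -7.0000
x' = -4 + -7.0000·(sin 2.0708 − sin 1.5708) = -3.1431
y' = 2.5 − -7.0000·(cos 2.0708 − cos 1.5708) = -0.8560

(-3.1431, -0.8560, 2.0708)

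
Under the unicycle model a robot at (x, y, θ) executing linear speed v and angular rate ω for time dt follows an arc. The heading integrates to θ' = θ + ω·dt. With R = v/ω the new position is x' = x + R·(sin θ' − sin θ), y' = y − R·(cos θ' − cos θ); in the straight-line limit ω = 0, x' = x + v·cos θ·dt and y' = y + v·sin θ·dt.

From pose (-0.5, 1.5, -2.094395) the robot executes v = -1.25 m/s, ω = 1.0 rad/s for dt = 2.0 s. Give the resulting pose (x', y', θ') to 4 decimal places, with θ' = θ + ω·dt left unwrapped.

θ' = -2.0944 + 1.0·2.0 = -0.0944
R = v/ω = -1.25/1.0 = -1.2500
x' = -0.5 + -1.2500·(sin -0.0944 − sin -2.0944) = -1.4647
y' = 1.5 − -1.2500·(cos -0.0944 − cos -2.0944) = 3.3694

(-1.4647, 3.3694, -0.0944)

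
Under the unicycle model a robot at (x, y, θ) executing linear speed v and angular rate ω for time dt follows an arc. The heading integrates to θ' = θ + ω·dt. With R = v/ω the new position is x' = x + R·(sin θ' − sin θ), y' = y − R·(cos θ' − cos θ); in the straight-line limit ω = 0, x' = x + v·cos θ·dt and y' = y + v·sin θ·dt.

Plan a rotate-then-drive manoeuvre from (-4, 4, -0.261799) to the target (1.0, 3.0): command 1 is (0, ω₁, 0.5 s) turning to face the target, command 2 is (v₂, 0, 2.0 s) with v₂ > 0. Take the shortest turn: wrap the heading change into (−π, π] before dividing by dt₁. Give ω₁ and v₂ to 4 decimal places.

heading to target = atan2(3−4, 1−-4) = -0.1974
Δθ = wrap(-0.1974 − -0.2618) = 0.0644; ω₁ = Δθ/dt₁ = 0.1288
distance = √((1−-4)² + (3−4)²) = 5.0990; v₂ = distance/dt₂ = 2.5495

ω₁ = 0.1288, v₂ = 2.5495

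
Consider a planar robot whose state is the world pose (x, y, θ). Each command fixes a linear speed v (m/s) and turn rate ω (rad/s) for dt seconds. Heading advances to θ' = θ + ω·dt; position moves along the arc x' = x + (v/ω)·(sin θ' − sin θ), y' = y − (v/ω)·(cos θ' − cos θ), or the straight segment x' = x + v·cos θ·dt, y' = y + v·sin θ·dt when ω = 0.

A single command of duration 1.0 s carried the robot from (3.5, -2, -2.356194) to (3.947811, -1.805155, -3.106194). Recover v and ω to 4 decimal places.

v = -0.5000, ω = -0.7500

Δθ = -3.106194 − -2.356194 = -0.750000
ω = Δθ/dt = -0.750000/1.0 = -0.7500
R = Δx/(sin θ' − sin θ) = 0.6667
v = R·ω = 0.6667·-0.7500 = -0.5000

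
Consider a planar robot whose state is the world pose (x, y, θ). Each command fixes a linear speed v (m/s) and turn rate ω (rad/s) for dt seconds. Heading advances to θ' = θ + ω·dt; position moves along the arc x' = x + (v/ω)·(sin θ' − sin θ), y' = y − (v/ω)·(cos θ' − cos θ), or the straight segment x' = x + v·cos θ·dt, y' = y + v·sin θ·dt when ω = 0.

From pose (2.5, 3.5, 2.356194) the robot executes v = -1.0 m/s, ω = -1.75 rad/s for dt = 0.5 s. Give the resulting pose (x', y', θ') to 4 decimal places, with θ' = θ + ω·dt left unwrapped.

θ' = 2.3562 + -1.75·0.5 = 1.4812
R = v/ω = -1.0/-1.75 = 0.5714
x' = 2.5 + 0.5714·(sin 1.4812 − sin 2.3562) = 2.6651
y' = 3.5 − 0.5714·(cos 1.4812 − cos 2.3562) = 3.0448

(2.6651, 3.0448, 1.4812)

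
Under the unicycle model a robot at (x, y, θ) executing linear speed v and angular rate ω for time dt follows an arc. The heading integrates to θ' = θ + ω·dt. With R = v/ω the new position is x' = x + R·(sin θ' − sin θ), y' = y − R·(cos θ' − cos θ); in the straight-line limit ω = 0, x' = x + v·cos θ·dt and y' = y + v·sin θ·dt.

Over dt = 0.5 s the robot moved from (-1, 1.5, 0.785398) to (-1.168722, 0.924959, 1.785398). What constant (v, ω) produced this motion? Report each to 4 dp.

Δθ = 1.785398 − 0.785398 = 1.000000
ω = Δθ/dt = 1.000000/0.5 = 2.0000
R = −Δy/(cos θ' − cos θ) = -0.6250
v = R·ω = -0.6250·2.0000 = -1.2500

v = -1.2500, ω = 2.0000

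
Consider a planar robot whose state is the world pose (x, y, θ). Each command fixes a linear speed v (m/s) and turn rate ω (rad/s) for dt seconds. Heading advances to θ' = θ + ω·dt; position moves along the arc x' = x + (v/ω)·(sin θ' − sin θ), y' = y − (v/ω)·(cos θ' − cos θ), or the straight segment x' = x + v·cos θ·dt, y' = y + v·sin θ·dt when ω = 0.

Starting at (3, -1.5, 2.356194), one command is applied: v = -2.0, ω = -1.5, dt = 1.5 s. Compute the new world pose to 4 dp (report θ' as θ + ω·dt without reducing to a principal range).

(2.1985, -3.7686, 0.1062)

θ' = 2.3562 + -1.5·1.5 = 0.1062
R = v/ω = -2.0/-1.5 = 1.3333
x' = 3 + 1.3333·(sin 0.1062 − sin 2.3562) = 2.1985
y' = -1.5 − 1.3333·(cos 0.1062 − cos 2.3562) = -3.7686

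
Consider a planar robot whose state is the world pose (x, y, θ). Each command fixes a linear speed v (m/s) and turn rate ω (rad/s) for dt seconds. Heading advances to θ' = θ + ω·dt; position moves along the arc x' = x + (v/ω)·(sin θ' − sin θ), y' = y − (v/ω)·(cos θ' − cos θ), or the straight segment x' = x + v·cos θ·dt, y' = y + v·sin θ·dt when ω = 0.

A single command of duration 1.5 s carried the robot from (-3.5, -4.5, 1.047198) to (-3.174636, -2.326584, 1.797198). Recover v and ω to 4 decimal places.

Δθ = 1.797198 − 1.047198 = 0.750000
ω = Δθ/dt = 0.750000/1.5 = 0.5000
R = −Δy/(cos θ' − cos θ) = 3.0000
v = R·ω = 3.0000·0.5000 = 1.5000

v = 1.5000, ω = 0.5000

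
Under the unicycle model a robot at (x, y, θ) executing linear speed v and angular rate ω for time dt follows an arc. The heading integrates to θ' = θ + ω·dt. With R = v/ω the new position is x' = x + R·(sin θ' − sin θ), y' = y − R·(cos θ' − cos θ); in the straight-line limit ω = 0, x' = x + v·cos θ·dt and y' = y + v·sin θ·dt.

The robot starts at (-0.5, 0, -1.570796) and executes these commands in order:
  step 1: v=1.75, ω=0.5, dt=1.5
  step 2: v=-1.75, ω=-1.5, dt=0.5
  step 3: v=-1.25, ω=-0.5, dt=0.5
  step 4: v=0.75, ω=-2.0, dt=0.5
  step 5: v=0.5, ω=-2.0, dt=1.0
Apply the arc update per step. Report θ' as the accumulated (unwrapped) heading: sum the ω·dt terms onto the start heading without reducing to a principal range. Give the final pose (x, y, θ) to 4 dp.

step 1: θ'=-0.8208 (R=3.5000) → pose (0.4391, -2.3857, -0.8208)
step 2: θ'=-1.5708 (R=1.1667) → pose (0.1261, -1.5905, -1.5708)
step 3: θ'=-1.8208 (R=2.5000) → pose (0.2038, -0.9720, -1.8208)
step 4: θ'=-2.8208 (R=-0.3750) → pose (-0.0413, -1.2351, -2.8208)
step 5: θ'=-4.8208 (R=-0.2500) → pose (-0.3687, -0.9708, -4.8208)

(-0.3687, -0.9708, -4.8208)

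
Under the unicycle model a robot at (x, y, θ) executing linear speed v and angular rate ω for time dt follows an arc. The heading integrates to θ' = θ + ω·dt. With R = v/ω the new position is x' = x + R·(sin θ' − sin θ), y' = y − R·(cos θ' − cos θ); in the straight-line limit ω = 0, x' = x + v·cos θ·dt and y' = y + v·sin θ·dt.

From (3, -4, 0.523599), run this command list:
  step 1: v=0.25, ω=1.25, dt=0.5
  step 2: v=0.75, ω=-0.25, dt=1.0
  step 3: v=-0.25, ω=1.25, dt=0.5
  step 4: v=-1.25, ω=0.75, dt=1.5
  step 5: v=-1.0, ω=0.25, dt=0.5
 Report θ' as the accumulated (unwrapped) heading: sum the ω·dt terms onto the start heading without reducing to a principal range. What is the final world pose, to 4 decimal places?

step 1: θ'=1.1486 (R=0.2000) → pose (3.0824, -3.9087, 1.1486)
step 2: θ'=0.8986 (R=-3.0000) → pose (3.4716, -3.2699, 0.8986)
step 3: θ'=1.5236 (R=-0.2000) → pose (3.4284, -3.3850, 1.5236)
step 4: θ'=2.6486 (R=-1.6667) → pose (4.3044, -4.9319, 2.6486)
step 5: θ'=2.7736 (R=-4.0000) → pose (4.7585, -5.1404, 2.7736)

(4.7585, -5.1404, 2.7736)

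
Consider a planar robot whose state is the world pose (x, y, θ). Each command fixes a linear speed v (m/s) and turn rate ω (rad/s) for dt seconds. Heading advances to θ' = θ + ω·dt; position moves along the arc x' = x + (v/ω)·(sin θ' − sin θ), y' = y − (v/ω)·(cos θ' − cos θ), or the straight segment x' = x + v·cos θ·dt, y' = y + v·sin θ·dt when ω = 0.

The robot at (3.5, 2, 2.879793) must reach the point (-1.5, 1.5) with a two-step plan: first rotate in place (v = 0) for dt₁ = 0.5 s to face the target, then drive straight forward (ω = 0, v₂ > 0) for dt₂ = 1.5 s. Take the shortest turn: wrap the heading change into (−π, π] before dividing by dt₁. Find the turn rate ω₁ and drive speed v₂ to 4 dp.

ω₁ = 0.7229, v₂ = 3.3500

heading to target = atan2(1.5−2, -1.5−3.5) = -3.0419
Δθ = wrap(-3.0419 − 2.8798) = 0.3615; ω₁ = Δθ/dt₁ = 0.7229
distance = √((-1.5−3.5)² + (1.5−2)²) = 5.0249; v₂ = distance/dt₂ = 3.3500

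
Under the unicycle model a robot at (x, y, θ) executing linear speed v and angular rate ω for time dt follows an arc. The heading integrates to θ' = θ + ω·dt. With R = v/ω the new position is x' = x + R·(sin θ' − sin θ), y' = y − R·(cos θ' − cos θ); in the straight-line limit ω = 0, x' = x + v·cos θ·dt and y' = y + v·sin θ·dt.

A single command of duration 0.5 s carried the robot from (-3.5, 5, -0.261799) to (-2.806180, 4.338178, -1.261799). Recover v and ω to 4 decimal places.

Δθ = -1.261799 − -0.261799 = -1.000000
ω = Δθ/dt = -1.000000/0.5 = -2.0000
R = Δx/(sin θ' − sin θ) = -1.0000
v = R·ω = -1.0000·-2.0000 = 2.0000

v = 2.0000, ω = -2.0000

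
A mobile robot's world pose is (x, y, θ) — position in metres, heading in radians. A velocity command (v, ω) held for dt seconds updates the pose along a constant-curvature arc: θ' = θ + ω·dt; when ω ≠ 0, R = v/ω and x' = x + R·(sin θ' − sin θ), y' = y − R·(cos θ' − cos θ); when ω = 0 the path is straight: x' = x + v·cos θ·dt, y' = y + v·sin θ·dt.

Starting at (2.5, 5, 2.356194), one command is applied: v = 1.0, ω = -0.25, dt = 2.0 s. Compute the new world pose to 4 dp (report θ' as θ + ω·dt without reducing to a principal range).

θ' = 2.3562 + -0.25·2.0 = 1.8562
R = v/ω = 1.0/-0.25 = -4.0000
x' = 2.5 + -4.0000·(sin 1.8562 − sin 2.3562) = 1.4902
y' = 5 − -4.0000·(cos 1.8562 − cos 2.3562) = 6.7023

(1.4902, 6.7023, 1.8562)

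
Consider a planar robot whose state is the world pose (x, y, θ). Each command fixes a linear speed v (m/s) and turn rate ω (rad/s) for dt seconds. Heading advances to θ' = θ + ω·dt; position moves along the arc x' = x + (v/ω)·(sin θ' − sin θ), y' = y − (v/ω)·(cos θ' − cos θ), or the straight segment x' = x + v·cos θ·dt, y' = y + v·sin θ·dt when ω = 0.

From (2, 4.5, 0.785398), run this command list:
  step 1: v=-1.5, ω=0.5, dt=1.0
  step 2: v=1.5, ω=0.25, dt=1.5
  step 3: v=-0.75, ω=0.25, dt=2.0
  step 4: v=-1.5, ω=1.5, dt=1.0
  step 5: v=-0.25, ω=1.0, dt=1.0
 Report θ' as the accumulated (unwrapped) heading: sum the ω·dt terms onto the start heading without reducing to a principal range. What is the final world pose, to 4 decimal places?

step 1: θ'=1.2854 (R=-3.0000) → pose (1.2427, 3.2233, 1.2854)
step 2: θ'=1.6604 (R=6.0000) → pose (1.4613, 5.4494, 1.6604)
step 3: θ'=2.1604 (R=-3.0000) → pose (1.9558, 4.0498, 2.1604)
step 4: θ'=3.6604 (R=-1.0000) → pose (3.2828, 3.7374, 3.6604)
step 5: θ'=4.6604 (R=-0.2500) → pose (3.4085, 3.9415, 4.6604)

(3.4085, 3.9415, 4.6604)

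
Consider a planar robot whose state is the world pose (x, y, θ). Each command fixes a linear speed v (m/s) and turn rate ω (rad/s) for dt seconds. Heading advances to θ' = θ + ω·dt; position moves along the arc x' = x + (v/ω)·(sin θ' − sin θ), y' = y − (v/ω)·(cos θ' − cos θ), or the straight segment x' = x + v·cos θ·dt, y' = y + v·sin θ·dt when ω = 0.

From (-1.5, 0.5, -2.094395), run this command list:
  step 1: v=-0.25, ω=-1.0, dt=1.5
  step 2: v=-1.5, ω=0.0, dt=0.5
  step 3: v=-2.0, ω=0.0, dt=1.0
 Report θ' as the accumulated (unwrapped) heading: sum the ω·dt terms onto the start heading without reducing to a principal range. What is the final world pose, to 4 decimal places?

(1.2987, -0.6033, -3.5944)

step 1: θ'=-3.5944 (R=0.2500) → pose (-1.1741, 0.5998, -3.5944)
step 2: θ'=-3.5944 (straight) → pose (-0.4997, 0.2717, -3.5944)
step 3: θ'=-3.5944 (straight) → pose (1.2987, -0.6033, -3.5944)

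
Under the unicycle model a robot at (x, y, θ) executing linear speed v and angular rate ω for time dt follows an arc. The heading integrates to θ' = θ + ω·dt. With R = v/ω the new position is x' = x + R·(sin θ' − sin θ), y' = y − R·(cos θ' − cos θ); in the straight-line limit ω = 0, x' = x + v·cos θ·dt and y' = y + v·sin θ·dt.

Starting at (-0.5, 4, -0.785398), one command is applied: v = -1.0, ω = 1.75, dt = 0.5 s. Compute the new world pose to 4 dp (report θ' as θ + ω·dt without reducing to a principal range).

(-0.9552, 4.1651, 0.0896)

θ' = -0.7854 + 1.75·0.5 = 0.0896
R = v/ω = -1.0/1.75 = -0.5714
x' = -0.5 + -0.5714·(sin 0.0896 − sin -0.7854) = -0.9552
y' = 4 − -0.5714·(cos 0.0896 − cos -0.7854) = 4.1651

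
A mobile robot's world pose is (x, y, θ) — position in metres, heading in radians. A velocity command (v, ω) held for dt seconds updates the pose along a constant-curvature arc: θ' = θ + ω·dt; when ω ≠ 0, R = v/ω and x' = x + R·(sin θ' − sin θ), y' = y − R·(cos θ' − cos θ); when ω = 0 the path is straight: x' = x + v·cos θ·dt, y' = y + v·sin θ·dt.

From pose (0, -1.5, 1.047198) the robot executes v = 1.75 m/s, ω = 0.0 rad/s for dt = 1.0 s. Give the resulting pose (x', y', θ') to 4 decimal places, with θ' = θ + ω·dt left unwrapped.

θ' = 1.0472 + 0.0·1.0 = 1.0472
ω = 0 → straight: x' = 0 + 1.75·cos(1.0472)·1.0 = 0.8750
y' = -1.5 + 1.75·sin(1.0472)·1.0 = 0.0155

(0.8750, 0.0155, 1.0472)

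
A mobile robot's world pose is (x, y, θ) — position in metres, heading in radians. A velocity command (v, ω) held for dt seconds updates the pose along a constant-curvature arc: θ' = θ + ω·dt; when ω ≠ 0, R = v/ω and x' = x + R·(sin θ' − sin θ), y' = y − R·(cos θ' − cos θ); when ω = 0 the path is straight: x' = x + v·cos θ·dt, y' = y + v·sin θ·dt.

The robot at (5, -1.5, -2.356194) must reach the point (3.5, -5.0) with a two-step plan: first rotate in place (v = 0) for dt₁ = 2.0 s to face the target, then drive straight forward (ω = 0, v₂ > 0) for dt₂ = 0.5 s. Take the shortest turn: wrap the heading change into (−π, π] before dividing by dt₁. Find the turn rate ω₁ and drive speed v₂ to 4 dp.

ω₁ = 0.1903, v₂ = 7.6158

heading to target = atan2(-5−-1.5, 3.5−5) = -1.9757
Δθ = wrap(-1.9757 − -2.3562) = 0.3805; ω₁ = Δθ/dt₁ = 0.1903
distance = √((3.5−5)² + (-5−-1.5)²) = 3.8079; v₂ = distance/dt₂ = 7.6158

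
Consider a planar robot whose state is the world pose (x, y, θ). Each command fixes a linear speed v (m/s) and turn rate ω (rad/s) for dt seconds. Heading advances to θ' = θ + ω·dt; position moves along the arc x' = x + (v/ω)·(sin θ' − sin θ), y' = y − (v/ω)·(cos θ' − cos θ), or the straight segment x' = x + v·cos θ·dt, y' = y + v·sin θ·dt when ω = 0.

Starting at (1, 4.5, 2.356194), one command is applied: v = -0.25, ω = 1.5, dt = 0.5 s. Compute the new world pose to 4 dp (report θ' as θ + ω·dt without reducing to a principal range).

(1.1120, 4.4513, 3.1062)

θ' = 2.3562 + 1.5·0.5 = 3.1062
R = v/ω = -0.25/1.5 = -0.1667
x' = 1 + -0.1667·(sin 3.1062 − sin 2.3562) = 1.1120
y' = 4.5 − -0.1667·(cos 3.1062 − cos 2.3562) = 4.4513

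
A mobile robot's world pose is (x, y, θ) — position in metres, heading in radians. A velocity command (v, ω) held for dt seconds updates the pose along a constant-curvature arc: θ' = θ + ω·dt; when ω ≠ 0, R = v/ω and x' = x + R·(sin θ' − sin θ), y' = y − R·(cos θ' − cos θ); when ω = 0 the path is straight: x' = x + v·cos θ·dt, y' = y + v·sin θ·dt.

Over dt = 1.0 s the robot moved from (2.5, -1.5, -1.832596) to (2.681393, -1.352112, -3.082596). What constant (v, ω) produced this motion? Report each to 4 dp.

v = -0.2500, ω = -1.2500

Δθ = -3.082596 − -1.832596 = -1.250000
ω = Δθ/dt = -1.250000/1.0 = -1.2500
R = Δx/(sin θ' − sin θ) = 0.2000
v = R·ω = 0.2000·-1.2500 = -0.2500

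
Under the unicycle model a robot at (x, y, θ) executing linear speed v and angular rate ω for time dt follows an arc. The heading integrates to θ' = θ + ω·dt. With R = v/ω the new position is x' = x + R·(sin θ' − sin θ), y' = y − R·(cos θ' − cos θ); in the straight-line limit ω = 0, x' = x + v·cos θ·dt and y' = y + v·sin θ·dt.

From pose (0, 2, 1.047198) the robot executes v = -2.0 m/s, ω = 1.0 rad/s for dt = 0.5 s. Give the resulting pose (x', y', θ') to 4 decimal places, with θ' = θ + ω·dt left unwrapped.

θ' = 1.0472 + 1.0·0.5 = 1.5472
R = v/ω = -2.0/1.0 = -2.0000
x' = 0 + -2.0000·(sin 1.5472 − sin 1.0472) = -0.2674
y' = 2 − -2.0000·(cos 1.5472 − cos 1.0472) = 1.0472

(-0.2674, 1.0472, 1.5472)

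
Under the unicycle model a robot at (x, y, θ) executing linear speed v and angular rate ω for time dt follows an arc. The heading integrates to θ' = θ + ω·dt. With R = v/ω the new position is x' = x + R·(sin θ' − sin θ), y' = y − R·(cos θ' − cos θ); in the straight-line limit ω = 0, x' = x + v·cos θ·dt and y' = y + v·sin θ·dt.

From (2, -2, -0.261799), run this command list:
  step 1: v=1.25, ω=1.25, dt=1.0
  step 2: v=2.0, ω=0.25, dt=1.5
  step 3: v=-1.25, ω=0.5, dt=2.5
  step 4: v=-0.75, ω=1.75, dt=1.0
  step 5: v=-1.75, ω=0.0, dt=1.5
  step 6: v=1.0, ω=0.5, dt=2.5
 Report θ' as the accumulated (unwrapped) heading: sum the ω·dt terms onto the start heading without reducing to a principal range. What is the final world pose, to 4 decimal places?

step 1: θ'=0.9882 (R=1.0000) → pose (3.0939, -1.5843, 0.9882)
step 2: θ'=1.3632 (R=8.0000) → pose (4.2418, 1.1684, 1.3632)
step 3: θ'=2.6132 (R=-2.5000) → pose (5.4278, -1.5059, 2.6132)
step 4: θ'=4.3632 (R=-0.4286) → pose (6.0465, -1.2824, 4.3632)
step 5: θ'=4.3632 (straight) → pose (6.9446, 1.1842, 4.3632)
step 6: θ'=5.6132 (R=2.0000) → pose (7.5820, -1.0678, 5.6132)

(7.5820, -1.0678, 5.6132)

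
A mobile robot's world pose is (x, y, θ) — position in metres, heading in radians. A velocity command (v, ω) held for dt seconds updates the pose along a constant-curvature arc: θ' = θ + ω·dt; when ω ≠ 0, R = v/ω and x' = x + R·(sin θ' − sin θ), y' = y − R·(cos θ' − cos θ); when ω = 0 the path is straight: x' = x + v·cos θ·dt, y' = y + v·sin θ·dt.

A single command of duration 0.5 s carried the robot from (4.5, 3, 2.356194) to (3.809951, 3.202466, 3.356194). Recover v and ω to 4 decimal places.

Δθ = 3.356194 − 2.356194 = 1.000000
ω = Δθ/dt = 1.000000/0.5 = 2.0000
R = Δx/(sin θ' − sin θ) = 0.7500
v = R·ω = 0.7500·2.0000 = 1.5000

v = 1.5000, ω = 2.0000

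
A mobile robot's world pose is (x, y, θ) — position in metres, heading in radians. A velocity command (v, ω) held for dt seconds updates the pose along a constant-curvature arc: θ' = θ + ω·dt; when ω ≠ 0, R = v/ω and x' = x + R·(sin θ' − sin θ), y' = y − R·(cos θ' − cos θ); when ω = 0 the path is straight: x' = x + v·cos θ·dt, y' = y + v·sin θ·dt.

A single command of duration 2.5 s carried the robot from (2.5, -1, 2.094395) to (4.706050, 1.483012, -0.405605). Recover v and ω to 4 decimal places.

v = 1.7500, ω = -1.0000

Δθ = -0.405605 − 2.094395 = -2.500000
ω = Δθ/dt = -2.500000/2.5 = -1.0000
R = −Δy/(cos θ' − cos θ) = -1.7500
v = R·ω = -1.7500·-1.0000 = 1.7500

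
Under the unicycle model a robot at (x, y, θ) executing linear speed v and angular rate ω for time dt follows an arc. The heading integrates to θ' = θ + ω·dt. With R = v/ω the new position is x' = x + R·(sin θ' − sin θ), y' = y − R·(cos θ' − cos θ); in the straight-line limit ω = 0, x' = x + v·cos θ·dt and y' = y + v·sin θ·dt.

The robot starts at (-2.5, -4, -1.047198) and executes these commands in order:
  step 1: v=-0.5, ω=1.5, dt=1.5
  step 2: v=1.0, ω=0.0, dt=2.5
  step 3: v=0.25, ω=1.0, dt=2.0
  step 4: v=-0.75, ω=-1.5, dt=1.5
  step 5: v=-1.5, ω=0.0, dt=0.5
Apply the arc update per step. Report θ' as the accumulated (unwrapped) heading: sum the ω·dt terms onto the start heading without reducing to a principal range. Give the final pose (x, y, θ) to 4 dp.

(-2.4453, -2.7747, 0.9528)

step 1: θ'=1.2028 (R=-0.3333) → pose (-3.0997, -4.0468, 1.2028)
step 2: θ'=1.2028 (straight) → pose (-2.2003, -1.7141, 1.2028)
step 3: θ'=3.2028 (R=0.2500) → pose (-2.4489, -1.3747, 3.2028)
step 4: θ'=0.9528 (R=0.5000) → pose (-2.0108, -2.1634, 0.9528)
step 5: θ'=0.9528 (straight) → pose (-2.4453, -2.7747, 0.9528)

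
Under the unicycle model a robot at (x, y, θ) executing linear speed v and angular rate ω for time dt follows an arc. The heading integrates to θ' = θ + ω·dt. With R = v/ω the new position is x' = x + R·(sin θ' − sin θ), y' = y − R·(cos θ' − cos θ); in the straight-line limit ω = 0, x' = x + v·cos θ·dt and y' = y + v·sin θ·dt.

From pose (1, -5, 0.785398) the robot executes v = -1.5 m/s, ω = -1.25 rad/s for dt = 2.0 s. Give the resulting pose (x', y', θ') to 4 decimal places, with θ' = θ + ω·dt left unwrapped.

θ' = 0.7854 + -1.25·2.0 = -1.7146
R = v/ω = -1.5/-1.25 = 1.2000
x' = 1 + 1.2000·(sin -1.7146 − sin 0.7854) = -1.0361
y' = -5 − 1.2000·(cos -1.7146 − cos 0.7854) = -3.9795

(-1.0361, -3.9795, -1.7146)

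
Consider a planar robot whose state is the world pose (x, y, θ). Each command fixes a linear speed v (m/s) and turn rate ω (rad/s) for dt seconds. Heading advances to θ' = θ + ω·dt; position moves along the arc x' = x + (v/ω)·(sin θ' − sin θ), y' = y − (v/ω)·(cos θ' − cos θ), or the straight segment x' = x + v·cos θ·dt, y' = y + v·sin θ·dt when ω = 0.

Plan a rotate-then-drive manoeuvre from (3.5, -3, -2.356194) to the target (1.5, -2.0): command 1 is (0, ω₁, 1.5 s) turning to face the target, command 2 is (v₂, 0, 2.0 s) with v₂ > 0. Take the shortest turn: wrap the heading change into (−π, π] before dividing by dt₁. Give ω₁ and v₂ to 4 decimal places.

heading to target = atan2(-2−-3, 1.5−3.5) = 2.6779
Δθ = wrap(2.6779 − -2.3562) = -1.2490; ω₁ = Δθ/dt₁ = -0.8327
distance = √((1.5−3.5)² + (-2−-3)²) = 2.2361; v₂ = distance/dt₂ = 1.1180

ω₁ = -0.8327, v₂ = 1.1180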